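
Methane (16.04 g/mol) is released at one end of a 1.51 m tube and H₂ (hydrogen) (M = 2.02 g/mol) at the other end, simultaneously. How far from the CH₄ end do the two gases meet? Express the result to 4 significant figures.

0.3955 m

In equal time, each gas travels a distance ∝ its rate ∝ 1/√M, so d_CH₄/d_H₂ = √(M_H₂/M_CH₄) = √(2.02/16.04) = 0.3549.
With d_CH₄ + d_H₂ = 1.51 m, d_H₂ = 1.51/(1 + 0.3549) = 1.114 m.
d_CH₄ = 1.51 − 1.114 = 0.3955 m.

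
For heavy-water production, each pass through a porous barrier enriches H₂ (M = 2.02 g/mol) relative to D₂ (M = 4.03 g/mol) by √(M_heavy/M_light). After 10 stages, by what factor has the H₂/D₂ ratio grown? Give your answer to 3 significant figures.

Each stage multiplies the ratio by α = √(4.03/2.02), so after 10 stages the overall factor is α^10 = (4.03/2.02)^(10/2).
= 1.99505^5 = 31.6.

31.6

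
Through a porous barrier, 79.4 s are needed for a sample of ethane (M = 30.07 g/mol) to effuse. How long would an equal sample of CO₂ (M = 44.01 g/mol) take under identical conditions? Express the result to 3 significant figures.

96.1 s

Using Graham's law: t_CO₂/t_C₂H₆ = √(M_CO₂/M_C₂H₆) = √(44.01/30.07) = √1.464 = 1.210.
So the time for CO₂ is 79.4 × 1.210 = 96.1 s.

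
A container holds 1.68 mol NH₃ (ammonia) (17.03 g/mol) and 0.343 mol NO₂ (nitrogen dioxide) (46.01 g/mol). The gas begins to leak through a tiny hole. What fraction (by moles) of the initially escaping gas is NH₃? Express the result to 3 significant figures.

0.890

The effusion rate of species i is ∝ p_i/√M_i ∝ n_i/√M_i.
x_NH₃(eff) = (n_NH₃/√M_NH₃) / (n_NH₃/√M_NH₃ + n_NO₂/√M_NO₂)
= (1.68/√17.03) / (1.68/√17.03 + 0.343/√46.01) = 0.4071/(0.4071 + 0.05057) = 0.890.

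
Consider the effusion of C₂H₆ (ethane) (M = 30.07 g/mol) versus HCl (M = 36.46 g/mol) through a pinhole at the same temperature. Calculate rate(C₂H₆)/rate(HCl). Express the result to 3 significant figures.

By Graham's law, rate_C₂H₆/rate_HCl = √(M_HCl/M_C₂H₆) = √(36.46/30.07) = √1.213 = 1.10.

1.10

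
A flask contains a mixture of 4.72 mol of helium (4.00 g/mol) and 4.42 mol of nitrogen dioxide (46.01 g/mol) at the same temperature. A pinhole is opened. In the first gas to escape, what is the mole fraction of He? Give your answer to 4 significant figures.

Rate_i ∝ x_i/√M_i (Graham's law weighted by mole fraction), so the effusate composition follows n_i/√M_i.
So x_He in the escaping gas = (n_He/√M_He) / Σ(n_i/√M_i)
= (4.72/√4.00) / (4.72/√4.00 + 4.42/√46.01) = 2.360/(2.360 + 0.6516) = 0.7836.

0.7836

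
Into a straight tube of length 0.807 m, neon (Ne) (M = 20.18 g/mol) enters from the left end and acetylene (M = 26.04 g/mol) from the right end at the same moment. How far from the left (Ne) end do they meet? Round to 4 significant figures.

0.4292 m

The fronts meet when d_Ne + d_C₂H₂ = L with d_Ne/d_C₂H₂ = √(M_C₂H₂/M_Ne) (Graham's law). Here √(M_C₂H₂/M_Ne) = √(26.04/20.18) = 1.136.
With d_Ne + d_C₂H₂ = 0.807 m, d_C₂H₂ = 0.807/(1 + 1.136) = 0.3778 m.
d_Ne = 0.807 − 0.3778 = 0.4292 m.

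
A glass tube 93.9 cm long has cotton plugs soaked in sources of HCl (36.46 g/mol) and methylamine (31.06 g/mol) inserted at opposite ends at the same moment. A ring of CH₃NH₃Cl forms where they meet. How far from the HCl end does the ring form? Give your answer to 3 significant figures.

45.1 cm

Graham's law gives d_HCl/d_CH₃NH₂ = rate_HCl/rate_CH₃NH₂ = √(M_CH₃NH₂/M_HCl) = √(31.06/36.46) = 0.9230.
With d_HCl + d_CH₃NH₂ = 93.9 cm, d_CH₃NH₂ = 93.9/(1 + 0.9230) = 48.83 cm.
d_HCl = 93.9 − 48.83 = 45.1 cm.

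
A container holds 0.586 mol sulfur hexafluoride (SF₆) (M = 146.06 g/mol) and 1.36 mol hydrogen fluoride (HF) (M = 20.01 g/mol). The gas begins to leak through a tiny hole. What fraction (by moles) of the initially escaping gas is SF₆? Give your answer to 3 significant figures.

The effusion rate of species i is ∝ p_i/√M_i ∝ n_i/√M_i.
Mole fraction of SF₆ in the effusate = (n_SF₆/√M_SF₆) / (n_SF₆/√M_SF₆ + n_HF/√M_HF)
= (0.586/√146.06) / (0.586/√146.06 + 1.36/√20.01) = 0.04849/(0.04849 + 0.3040) = 0.138.

0.138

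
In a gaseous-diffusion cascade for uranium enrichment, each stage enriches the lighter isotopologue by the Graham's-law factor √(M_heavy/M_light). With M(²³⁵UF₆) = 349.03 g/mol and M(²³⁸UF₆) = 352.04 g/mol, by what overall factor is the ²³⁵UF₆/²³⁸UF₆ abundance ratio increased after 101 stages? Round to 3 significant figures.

The single-stage factor is √(M_heavy/M_light), so 101 stages give [√(352.04/349.03)]^101 = (352.04/349.03)^(101/2).
= 1.00862^(101/2) = 1.54.

1.54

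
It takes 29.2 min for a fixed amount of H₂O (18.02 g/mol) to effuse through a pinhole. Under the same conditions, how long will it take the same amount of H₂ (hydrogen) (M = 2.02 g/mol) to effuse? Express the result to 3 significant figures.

Graham's law gives t_H₂/t_H₂O = √(M_H₂/M_H₂O) = √(2.02/18.02) = √0.1121 = 0.3348.
So the time for H₂ is 29.2 × 0.3348 = 9.78 min.

9.78 min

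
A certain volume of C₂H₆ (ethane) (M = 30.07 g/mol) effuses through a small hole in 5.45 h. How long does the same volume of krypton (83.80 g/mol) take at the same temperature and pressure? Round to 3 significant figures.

9.10 h

Using Graham's law: t_Kr/t_C₂H₆ = √(M_Kr/M_C₂H₆) = √(83.80/30.07) = √2.787 = 1.669.
So the time for Kr is 5.45 × 1.669 = 9.10 h.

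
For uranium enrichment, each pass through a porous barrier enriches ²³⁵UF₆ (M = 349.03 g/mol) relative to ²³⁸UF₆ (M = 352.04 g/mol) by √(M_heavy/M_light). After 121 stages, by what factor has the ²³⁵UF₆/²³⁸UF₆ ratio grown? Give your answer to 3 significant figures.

The single-stage factor is √(M_heavy/M_light), so 121 stages give [√(352.04/349.03)]^121 = (352.04/349.03)^(121/2).
= 1.00862^(121/2) = 1.68.

1.68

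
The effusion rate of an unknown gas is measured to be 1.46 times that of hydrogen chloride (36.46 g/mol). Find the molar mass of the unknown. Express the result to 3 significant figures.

17.1 g/mol

By Graham's law, rate_X/rate_HCl = √(M_HCl/M_X).
1.46 = √(36.46/M_X)
M_X = 36.46 / 1.46² = 36.46 / 2.132 = 17.1 g/mol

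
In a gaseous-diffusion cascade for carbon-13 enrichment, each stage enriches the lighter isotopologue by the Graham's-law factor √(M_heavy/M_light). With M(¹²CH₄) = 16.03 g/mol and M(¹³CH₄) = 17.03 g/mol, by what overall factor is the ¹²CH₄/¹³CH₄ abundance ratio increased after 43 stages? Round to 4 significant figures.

3.673

The single-stage factor is √(M_heavy/M_light), so 43 stages give [√(17.03/16.03)]^43 = (17.03/16.03)^(43/2).
= 1.06238^(43/2) = 3.673.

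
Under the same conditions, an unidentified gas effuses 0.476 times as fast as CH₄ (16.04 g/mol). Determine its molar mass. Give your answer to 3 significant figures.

Graham's law gives rate_X/rate_CH₄ = √(M_CH₄/M_X).
0.476 = √(16.04/M_X)
M_X = 16.04 / 0.476² = 16.04 / 0.2266 = 70.8 g/mol

70.8 g/mol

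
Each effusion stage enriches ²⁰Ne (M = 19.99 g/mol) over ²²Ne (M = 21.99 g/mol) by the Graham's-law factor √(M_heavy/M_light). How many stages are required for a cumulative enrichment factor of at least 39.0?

Per stage α = (21.99/19.99)^(1/2) = 1.10005^0.5, giving ln α = 0.04768.
Need α^N ≥ 39.0 ⇒ N ≥ ln(39.0) / ln α = 3.664 / 0.04768 = 76.84.
So at least 77 stages are needed.

77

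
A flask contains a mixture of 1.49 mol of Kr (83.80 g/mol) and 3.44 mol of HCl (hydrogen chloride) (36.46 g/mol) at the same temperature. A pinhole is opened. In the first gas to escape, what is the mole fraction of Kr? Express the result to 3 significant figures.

0.222

Effusion rate of each component ∝ n_i/√M_i (partial pressure × 1/√M).
Mole fraction of Kr in the effusate = (n_Kr/√M_Kr) / (n_Kr/√M_Kr + n_HCl/√M_HCl)
= (1.49/√83.80) / (1.49/√83.80 + 3.44/√36.46) = 0.1628/(0.1628 + 0.5697) = 0.222.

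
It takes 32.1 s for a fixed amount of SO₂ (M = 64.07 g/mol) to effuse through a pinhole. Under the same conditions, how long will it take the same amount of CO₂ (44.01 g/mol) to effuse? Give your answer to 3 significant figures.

By Graham's law, t_CO₂/t_SO₂ = √(M_CO₂/M_SO₂) = √(44.01/64.07) = √0.6869 = 0.8288.
So the time for CO₂ is 32.1 × 0.8288 = 26.6 s.

26.6 s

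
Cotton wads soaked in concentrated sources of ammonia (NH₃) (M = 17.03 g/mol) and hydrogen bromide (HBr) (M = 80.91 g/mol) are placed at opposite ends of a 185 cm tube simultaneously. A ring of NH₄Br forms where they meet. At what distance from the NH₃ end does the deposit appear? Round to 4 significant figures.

126.8 cm

The fronts meet when d_NH₃ + d_HBr = L with d_NH₃/d_HBr = √(M_HBr/M_NH₃) (Graham's law). Here √(M_HBr/M_NH₃) = √(80.91/17.03) = 2.180.
With d_NH₃ + d_HBr = 185 cm, d_HBr = 185/(1 + 2.180) = 58.18 cm.
d_NH₃ = 185 − 58.18 = 126.8 cm.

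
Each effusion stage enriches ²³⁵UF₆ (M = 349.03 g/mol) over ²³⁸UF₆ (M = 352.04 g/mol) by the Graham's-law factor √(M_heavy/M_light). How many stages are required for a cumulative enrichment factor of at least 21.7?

Per stage α = (352.04/349.03)^(1/2) = 1.00862^0.5, giving ln α = 0.004293.
Need α^N ≥ 21.7 ⇒ N ≥ ln(21.7) / ln α = 3.077 / 0.004293 = 716.74.
So at least 717 stages are needed.

717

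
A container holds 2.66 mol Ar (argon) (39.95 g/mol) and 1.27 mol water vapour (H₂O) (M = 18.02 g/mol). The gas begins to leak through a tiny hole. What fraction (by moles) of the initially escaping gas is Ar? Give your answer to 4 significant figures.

0.5845

Effusion rate of each component ∝ n_i/√M_i (partial pressure × 1/√M).
So x_Ar in the escaping gas = (n_Ar/√M_Ar) / Σ(n_i/√M_i)
= (2.66/√39.95) / (2.66/√39.95 + 1.27/√18.02) = 0.4208/(0.4208 + 0.2992) = 0.5845.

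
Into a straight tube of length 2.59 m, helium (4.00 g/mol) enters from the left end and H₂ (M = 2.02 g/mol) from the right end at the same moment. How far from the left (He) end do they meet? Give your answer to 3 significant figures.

In equal time, each gas travels a distance ∝ its rate ∝ 1/√M, so d_He/d_H₂ = √(M_H₂/M_He) = √(2.02/4.00) = 0.7106.
With d_He + d_H₂ = 2.59 m, d_H₂ = 2.59/(1 + 0.7106) = 1.514 m.
d_He = 2.59 − 1.514 = 1.08 m.

1.08 m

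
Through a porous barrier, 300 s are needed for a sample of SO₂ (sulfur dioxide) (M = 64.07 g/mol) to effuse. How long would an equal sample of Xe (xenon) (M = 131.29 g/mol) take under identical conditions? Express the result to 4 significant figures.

429.4 s

From Graham's law, t_Xe/t_SO₂ = √(M_Xe/M_SO₂) = √(131.29/64.07) = √2.049 = 1.431.
So the time for Xe is 300 × 1.431 = 429.4 s.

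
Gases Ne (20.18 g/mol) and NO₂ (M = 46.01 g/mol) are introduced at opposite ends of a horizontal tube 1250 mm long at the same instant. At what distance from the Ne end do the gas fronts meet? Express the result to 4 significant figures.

The fronts meet when d_Ne + d_NO₂ = L with d_Ne/d_NO₂ = √(M_NO₂/M_Ne) (Graham's law). Here √(M_NO₂/M_Ne) = √(46.01/20.18) = 1.510.
With d_Ne + d_NO₂ = 1250 mm, d_NO₂ = 1250/(1 + 1.510) = 498.0 mm.
d_Ne = 1250 − 498.0 = 752.0 mm.

752.0 mm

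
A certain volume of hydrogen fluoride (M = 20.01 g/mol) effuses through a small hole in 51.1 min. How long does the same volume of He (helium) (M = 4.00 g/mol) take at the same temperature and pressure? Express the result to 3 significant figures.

By Graham's law, t_He/t_HF = √(M_He/M_HF) = √(4.00/20.01) = √0.1999 = 0.4471.
So the time for He is 51.1 × 0.4471 = 22.8 min.

22.8 min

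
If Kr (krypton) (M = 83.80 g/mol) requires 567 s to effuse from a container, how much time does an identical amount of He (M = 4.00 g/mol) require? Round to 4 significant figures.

123.9 s

By Graham's law, t_He/t_Kr = √(M_He/M_Kr) = √(4.00/83.80) = √0.04773 = 0.2185.
So the time for He is 567 × 0.2185 = 123.9 s.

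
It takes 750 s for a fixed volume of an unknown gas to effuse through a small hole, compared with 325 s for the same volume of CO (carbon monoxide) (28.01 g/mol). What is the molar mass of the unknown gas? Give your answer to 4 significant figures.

Since effusion rate ∝ 1/√M, t_X/t_CO = √(M_X/M_CO).
750/325 = 2.308 = √(M_X/28.01)
M_X = 28.01 × 2.308² = 28.01 × 5.325 = 149.2 g/mol

149.2 g/mol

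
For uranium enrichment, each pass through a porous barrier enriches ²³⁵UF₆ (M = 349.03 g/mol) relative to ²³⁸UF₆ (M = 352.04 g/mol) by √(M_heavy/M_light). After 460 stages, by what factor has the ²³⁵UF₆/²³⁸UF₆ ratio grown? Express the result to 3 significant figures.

7.21

Overall factor = α^460 with α = √(352.04/349.03), i.e. (352.04/349.03)^(460/2).
= 1.00862^230 = 7.21.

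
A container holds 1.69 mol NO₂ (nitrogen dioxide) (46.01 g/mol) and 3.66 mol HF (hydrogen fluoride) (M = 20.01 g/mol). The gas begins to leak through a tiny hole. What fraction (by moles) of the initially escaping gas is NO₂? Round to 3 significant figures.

0.233

Each component's effusion rate ∝ (its partial pressure)·(1/√M) ∝ n_i/√M_i.
x_NO₂(eff) = (n_NO₂/√M_NO₂) / (n_NO₂/√M_NO₂ + n_HF/√M_HF)
= (1.69/√46.01) / (1.69/√46.01 + 3.66/√20.01) = 0.2491/(0.2491 + 0.8182) = 0.233.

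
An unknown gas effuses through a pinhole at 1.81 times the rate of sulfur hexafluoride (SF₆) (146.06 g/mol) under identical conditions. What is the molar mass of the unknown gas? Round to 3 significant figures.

44.6 g/mol

Graham's law gives rate_X/rate_SF₆ = √(M_SF₆/M_X).
1.81 = √(146.06/M_X)
M_X = 146.06 / 1.81² = 146.06 / 3.276 = 44.6 g/mol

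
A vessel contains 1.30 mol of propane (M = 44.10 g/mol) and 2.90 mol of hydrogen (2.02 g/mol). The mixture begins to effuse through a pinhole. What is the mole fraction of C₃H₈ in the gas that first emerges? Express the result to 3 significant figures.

0.0875

Each component's effusion rate ∝ (its partial pressure)·(1/√M) ∝ n_i/√M_i.
So x_C₃H₈ in the escaping gas = (n_C₃H₈/√M_C₃H₈) / Σ(n_i/√M_i)
= (1.30/√44.10) / (1.30/√44.10 + 2.90/√2.02) = 0.1958/(0.1958 + 2.040) = 0.0875.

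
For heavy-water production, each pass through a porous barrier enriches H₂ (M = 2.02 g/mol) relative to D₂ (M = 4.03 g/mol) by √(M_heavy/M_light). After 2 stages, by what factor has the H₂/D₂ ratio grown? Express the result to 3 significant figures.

After 2 stages the ratio has grown by (√(4.03/2.02))^2 = (4.03/2.02)^(2/2).
= 1.99505^1 = 2.00.

2.00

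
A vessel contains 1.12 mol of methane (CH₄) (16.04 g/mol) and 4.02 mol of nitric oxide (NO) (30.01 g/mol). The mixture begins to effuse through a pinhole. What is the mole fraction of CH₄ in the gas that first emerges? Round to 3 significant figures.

0.276

Effusion rate of each component ∝ n_i/√M_i (partial pressure × 1/√M).
So x_CH₄ in the escaping gas = (n_CH₄/√M_CH₄) / Σ(n_i/√M_i)
= (1.12/√16.04) / (1.12/√16.04 + 4.02/√30.01) = 0.2797/(0.2797 + 0.7338) = 0.276.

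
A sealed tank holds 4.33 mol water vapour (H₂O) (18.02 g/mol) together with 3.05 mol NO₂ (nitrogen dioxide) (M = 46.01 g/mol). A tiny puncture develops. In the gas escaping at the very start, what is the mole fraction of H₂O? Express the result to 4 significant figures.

Each component's effusion rate ∝ (its partial pressure)·(1/√M) ∝ n_i/√M_i.
x_H₂O(eff) = (n_H₂O/√M_H₂O) / (n_H₂O/√M_H₂O + n_NO₂/√M_NO₂)
= (4.33/√18.02) / (4.33/√18.02 + 3.05/√46.01) = 1.020/(1.020 + 0.4496) = 0.6940.

0.6940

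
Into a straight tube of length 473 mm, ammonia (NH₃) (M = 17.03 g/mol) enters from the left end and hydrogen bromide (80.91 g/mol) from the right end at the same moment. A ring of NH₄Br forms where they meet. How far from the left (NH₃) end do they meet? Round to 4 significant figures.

324.2 mm

Graham's law gives d_NH₃/d_HBr = rate_NH₃/rate_HBr = √(M_HBr/M_NH₃) = √(80.91/17.03) = 2.180.
With d_NH₃ + d_HBr = 473 mm, d_HBr = 473/(1 + 2.180) = 148.8 mm.
d_NH₃ = 473 − 148.8 = 324.2 mm.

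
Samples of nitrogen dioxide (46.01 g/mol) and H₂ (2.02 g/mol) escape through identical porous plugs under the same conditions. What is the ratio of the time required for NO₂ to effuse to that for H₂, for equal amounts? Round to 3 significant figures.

Since effusion rate ∝ 1/√M, t_NO₂/t_H₂ = √(M_NO₂/M_H₂) = √(46.01/2.02) = √22.78 = 4.77.

4.77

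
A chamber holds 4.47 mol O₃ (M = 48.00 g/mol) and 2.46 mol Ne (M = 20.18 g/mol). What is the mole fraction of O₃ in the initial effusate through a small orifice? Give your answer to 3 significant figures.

Rate_i ∝ x_i/√M_i (Graham's law weighted by mole fraction), so the effusate composition follows n_i/√M_i.
x_O₃(eff) = (n_O₃/√M_O₃) / (n_O₃/√M_O₃ + n_Ne/√M_Ne)
= (4.47/√48.00) / (4.47/√48.00 + 2.46/√20.18) = 0.6452/(0.6452 + 0.5476) = 0.541.

0.541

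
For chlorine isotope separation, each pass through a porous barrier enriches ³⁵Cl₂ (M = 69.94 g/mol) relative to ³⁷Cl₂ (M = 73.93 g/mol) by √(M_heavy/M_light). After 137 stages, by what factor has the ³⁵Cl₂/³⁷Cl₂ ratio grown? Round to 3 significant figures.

44.7

The single-stage factor is √(M_heavy/M_light), so 137 stages give [√(73.93/69.94)]^137 = (73.93/69.94)^(137/2).
= 1.05705^(137/2) = 44.7.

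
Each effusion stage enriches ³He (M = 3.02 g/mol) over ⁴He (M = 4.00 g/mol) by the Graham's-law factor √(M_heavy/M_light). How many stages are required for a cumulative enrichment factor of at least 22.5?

23

With α = √(4.00/3.02) per stage, ln α = ½ ln(1.32450) = 0.1405.
Need α^N ≥ 22.5 ⇒ N ≥ ln(22.5) / ln α = 3.114 / 0.1405 = 22.16.
So at least 23 stages are needed.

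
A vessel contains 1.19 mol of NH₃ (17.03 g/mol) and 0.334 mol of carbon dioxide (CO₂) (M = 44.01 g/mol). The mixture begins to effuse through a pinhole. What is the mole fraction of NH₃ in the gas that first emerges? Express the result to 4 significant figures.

Each component's effusion rate ∝ (its partial pressure)·(1/√M) ∝ n_i/√M_i.
x_NH₃(eff) = (n_NH₃/√M_NH₃) / (n_NH₃/√M_NH₃ + n_CO₂/√M_CO₂)
= (1.19/√17.03) / (1.19/√17.03 + 0.334/√44.01) = 0.2884/(0.2884 + 0.05035) = 0.8514.

0.8514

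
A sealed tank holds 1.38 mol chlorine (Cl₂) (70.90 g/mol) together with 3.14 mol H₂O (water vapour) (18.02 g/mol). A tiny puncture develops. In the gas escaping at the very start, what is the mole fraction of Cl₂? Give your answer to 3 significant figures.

0.181

The effusion rate of species i is ∝ p_i/√M_i ∝ n_i/√M_i.
Mole fraction of Cl₂ in the effusate = (n_Cl₂/√M_Cl₂) / (n_Cl₂/√M_Cl₂ + n_H₂O/√M_H₂O)
= (1.38/√70.90) / (1.38/√70.90 + 3.14/√18.02) = 0.1639/(0.1639 + 0.7397) = 0.181.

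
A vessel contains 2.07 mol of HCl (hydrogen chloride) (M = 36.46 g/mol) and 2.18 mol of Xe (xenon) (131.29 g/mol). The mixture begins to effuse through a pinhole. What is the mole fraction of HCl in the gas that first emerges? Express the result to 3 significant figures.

Each component's effusion rate ∝ (its partial pressure)·(1/√M) ∝ n_i/√M_i.
Mole fraction of HCl in the effusate = (n_HCl/√M_HCl) / (n_HCl/√M_HCl + n_Xe/√M_Xe)
= (2.07/√36.46) / (2.07/√36.46 + 2.18/√131.29) = 0.3428/(0.3428 + 0.1903) = 0.643.

0.643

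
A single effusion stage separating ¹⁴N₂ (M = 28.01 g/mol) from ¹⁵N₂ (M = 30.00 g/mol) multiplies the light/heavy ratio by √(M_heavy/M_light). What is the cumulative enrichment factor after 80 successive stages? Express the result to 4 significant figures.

15.57

After 80 stages the ratio has grown by (√(30.00/28.01))^80 = (30.00/28.01)^(80/2).
= 1.07105^40 = 15.57.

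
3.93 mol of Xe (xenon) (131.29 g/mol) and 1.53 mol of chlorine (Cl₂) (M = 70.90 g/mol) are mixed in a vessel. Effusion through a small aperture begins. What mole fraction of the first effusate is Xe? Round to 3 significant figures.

0.654

Rate_i ∝ x_i/√M_i (Graham's law weighted by mole fraction), so the effusate composition follows n_i/√M_i.
x_Xe(eff) = (n_Xe/√M_Xe) / (n_Xe/√M_Xe + n_Cl₂/√M_Cl₂)
= (3.93/√131.29) / (3.93/√131.29 + 1.53/√70.90) = 0.3430/(0.3430 + 0.1817) = 0.654.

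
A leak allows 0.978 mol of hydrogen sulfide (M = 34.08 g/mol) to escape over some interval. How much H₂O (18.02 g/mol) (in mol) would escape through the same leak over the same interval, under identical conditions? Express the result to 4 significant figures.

1.345 mol

From Graham's law, rate_H₂O/rate_H₂S = √(M_H₂S/M_H₂O) = √(34.08/18.02) = √1.891 = 1.375.
So the amount for H₂O is 0.978 × 1.375 = 1.345 mol.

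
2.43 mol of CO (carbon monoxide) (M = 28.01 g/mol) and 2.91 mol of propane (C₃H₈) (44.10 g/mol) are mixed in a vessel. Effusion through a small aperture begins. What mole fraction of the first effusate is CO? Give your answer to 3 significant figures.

Rate_i ∝ x_i/√M_i (Graham's law weighted by mole fraction), so the effusate composition follows n_i/√M_i.
x_CO(eff) = (n_CO/√M_CO) / (n_CO/√M_CO + n_C₃H₈/√M_C₃H₈)
= (2.43/√28.01) / (2.43/√28.01 + 2.91/√44.10) = 0.4591/(0.4591 + 0.4382) = 0.512.

0.512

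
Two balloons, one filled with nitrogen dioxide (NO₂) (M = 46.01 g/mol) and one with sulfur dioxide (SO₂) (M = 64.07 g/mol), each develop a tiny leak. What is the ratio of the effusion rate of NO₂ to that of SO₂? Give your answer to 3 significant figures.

1.18

From Graham's law, rate_NO₂/rate_SO₂ = √(M_SO₂/M_NO₂) = √(64.07/46.01) = √1.393 = 1.18.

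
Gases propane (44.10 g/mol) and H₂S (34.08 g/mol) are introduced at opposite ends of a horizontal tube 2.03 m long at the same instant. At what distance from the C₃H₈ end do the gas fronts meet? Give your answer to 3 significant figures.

In equal time, each gas travels a distance ∝ its rate ∝ 1/√M, so d_C₃H₈/d_H₂S = √(M_H₂S/M_C₃H₈) = √(34.08/44.10) = 0.8791.
With d_C₃H₈ + d_H₂S = 2.03 m, d_H₂S = 2.03/(1 + 0.8791) = 1.080 m.
d_C₃H₈ = 2.03 − 1.080 = 0.950 m.

0.950 m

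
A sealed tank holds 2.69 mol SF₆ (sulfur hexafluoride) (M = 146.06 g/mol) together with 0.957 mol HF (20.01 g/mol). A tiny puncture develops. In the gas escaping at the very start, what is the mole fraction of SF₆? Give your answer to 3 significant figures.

Rate_i ∝ x_i/√M_i (Graham's law weighted by mole fraction), so the effusate composition follows n_i/√M_i.
So x_SF₆ in the escaping gas = (n_SF₆/√M_SF₆) / Σ(n_i/√M_i)
= (2.69/√146.06) / (2.69/√146.06 + 0.957/√20.01) = 0.2226/(0.2226 + 0.2139) = 0.510.

0.510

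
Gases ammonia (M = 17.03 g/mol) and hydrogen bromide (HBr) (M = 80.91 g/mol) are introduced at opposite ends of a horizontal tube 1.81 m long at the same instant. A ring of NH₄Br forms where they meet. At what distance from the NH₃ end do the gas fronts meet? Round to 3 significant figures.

1.24 m

In equal time, each gas travels a distance ∝ its rate ∝ 1/√M, so d_NH₃/d_HBr = √(M_HBr/M_NH₃) = √(80.91/17.03) = 2.180.
With d_NH₃ + d_HBr = 1.81 m, d_HBr = 1.81/(1 + 2.180) = 0.5692 m.
d_NH₃ = 1.81 − 0.5692 = 1.24 m.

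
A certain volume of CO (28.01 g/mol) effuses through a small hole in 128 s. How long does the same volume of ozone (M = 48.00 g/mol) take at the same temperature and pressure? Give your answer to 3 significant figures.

Graham's law gives t_O₃/t_CO = √(M_O₃/M_CO) = √(48.00/28.01) = √1.714 = 1.309.
So the time for O₃ is 128 × 1.309 = 168 s.

168 s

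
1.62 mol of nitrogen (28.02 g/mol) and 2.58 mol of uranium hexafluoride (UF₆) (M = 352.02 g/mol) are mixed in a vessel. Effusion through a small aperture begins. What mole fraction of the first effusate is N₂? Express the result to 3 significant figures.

0.690

Each component's effusion rate ∝ (its partial pressure)·(1/√M) ∝ n_i/√M_i.
x_N₂(eff) = (n_N₂/√M_N₂) / (n_N₂/√M_N₂ + n_UF₆/√M_UF₆)
= (1.62/√28.02) / (1.62/√28.02 + 2.58/√352.02) = 0.3060/(0.3060 + 0.1375) = 0.690.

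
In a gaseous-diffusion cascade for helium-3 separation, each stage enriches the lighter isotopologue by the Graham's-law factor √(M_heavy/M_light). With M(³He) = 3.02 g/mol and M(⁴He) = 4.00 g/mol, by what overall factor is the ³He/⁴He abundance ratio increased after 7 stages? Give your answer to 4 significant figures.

2.674

The single-stage factor is √(M_heavy/M_light), so 7 stages give [√(4.00/3.02)]^7 = (4.00/3.02)^(7/2).
= 1.32450^(7/2) = 2.674.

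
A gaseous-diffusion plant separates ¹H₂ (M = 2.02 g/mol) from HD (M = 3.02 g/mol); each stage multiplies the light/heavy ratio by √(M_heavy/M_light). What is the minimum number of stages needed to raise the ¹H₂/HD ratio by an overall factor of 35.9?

With α = √(3.02/2.02) per stage, ln α = ½ ln(1.49505) = 0.2011.
Need α^N ≥ 35.9 ⇒ N ≥ ln(35.9) / ln α = 3.581 / 0.2011 = 17.81.
So at least 18 stages are needed.

18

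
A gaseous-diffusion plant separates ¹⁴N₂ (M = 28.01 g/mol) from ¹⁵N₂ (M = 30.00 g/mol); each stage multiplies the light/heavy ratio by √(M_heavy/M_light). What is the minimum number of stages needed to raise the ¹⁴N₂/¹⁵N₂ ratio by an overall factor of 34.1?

103

Single-stage factor α = √(30.00/28.01), so ln α = ½ ln(1.07105) = 0.03432.
Need α^N ≥ 34.1 ⇒ N ≥ ln(34.1) / ln α = 3.529 / 0.03432 = 102.84.
Minimum whole number of stages: N = 103.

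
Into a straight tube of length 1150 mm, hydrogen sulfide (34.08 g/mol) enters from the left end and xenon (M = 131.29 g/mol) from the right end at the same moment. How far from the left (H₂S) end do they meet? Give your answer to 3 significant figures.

762 mm

Graham's law gives d_H₂S/d_Xe = rate_H₂S/rate_Xe = √(M_Xe/M_H₂S) = √(131.29/34.08) = 1.963.
With d_H₂S + d_Xe = 1150 mm, d_Xe = 1150/(1 + 1.963) = 388.2 mm.
d_H₂S = 1150 − 388.2 = 762 mm.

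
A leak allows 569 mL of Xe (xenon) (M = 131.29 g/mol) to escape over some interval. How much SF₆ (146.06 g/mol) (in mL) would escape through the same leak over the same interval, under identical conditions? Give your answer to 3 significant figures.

From Graham's law, rate_SF₆/rate_Xe = √(M_Xe/M_SF₆) = √(131.29/146.06) = √0.8989 = 0.9481.
So the volume for SF₆ is 569 × 0.9481 = 539 mL.

539 mL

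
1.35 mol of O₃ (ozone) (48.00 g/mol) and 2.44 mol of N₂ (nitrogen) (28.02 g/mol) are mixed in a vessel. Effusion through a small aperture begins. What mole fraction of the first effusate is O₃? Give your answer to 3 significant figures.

Rate_i ∝ x_i/√M_i (Graham's law weighted by mole fraction), so the effusate composition follows n_i/√M_i.
x_O₃(eff) = (n_O₃/√M_O₃) / (n_O₃/√M_O₃ + n_N₂/√M_N₂)
= (1.35/√48.00) / (1.35/√48.00 + 2.44/√28.02) = 0.1949/(0.1949 + 0.4610) = 0.297.

0.297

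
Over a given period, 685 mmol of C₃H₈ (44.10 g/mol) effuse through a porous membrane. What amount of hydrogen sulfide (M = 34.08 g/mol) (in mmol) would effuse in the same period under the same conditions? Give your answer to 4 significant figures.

779.2 mmol

Using Graham's law: rate_H₂S/rate_C₃H₈ = √(M_C₃H₈/M_H₂S) = √(44.10/34.08) = √1.294 = 1.138.
So the amount for H₂S is 685 × 1.138 = 779.2 mmol.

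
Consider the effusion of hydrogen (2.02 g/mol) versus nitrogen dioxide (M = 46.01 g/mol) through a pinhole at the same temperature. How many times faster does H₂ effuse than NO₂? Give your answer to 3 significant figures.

From Graham's law, rate_H₂/rate_NO₂ = √(M_NO₂/M_H₂) = √(46.01/2.02) = √22.78 = 4.77.

4.77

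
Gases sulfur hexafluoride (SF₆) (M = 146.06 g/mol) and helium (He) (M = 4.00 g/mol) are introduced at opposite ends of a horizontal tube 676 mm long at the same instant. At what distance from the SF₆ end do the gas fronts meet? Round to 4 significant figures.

95.99 mm

In equal time, each gas travels a distance ∝ its rate ∝ 1/√M, so d_SF₆/d_He = √(M_He/M_SF₆) = √(4.00/146.06) = 0.1655.
With d_SF₆ + d_He = 676 mm, d_He = 676/(1 + 0.1655) = 580.0 mm.
d_SF₆ = 676 − 580.0 = 95.99 mm.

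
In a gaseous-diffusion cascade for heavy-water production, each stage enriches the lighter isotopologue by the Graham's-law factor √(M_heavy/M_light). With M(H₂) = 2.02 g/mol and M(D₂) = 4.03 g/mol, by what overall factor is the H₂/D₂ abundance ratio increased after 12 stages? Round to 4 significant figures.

63.06

Each stage multiplies the ratio by α = √(4.03/2.02), so after 12 stages the overall factor is α^12 = (4.03/2.02)^(12/2).
= 1.99505^6 = 63.06.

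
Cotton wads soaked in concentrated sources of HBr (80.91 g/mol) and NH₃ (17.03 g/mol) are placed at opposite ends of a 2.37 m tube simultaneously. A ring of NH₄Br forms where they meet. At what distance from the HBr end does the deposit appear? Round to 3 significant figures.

Graham's law gives d_HBr/d_NH₃ = rate_HBr/rate_NH₃ = √(M_NH₃/M_HBr) = √(17.03/80.91) = 0.4588.
With d_HBr + d_NH₃ = 2.37 m, d_NH₃ = 2.37/(1 + 0.4588) = 1.625 m.
d_HBr = 2.37 − 1.625 = 0.745 m.

0.745 m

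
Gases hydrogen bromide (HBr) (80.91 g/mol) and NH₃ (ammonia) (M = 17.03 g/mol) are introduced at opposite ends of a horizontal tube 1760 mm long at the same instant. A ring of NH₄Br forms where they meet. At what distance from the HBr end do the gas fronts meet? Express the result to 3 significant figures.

554 mm

The fronts meet when d_HBr + d_NH₃ = L with d_HBr/d_NH₃ = √(M_NH₃/M_HBr) (Graham's law). Here √(M_NH₃/M_HBr) = √(17.03/80.91) = 0.4588.
With d_HBr + d_NH₃ = 1760 mm, d_NH₃ = 1760/(1 + 0.4588) = 1206 mm.
d_HBr = 1760 − 1206 = 554 mm.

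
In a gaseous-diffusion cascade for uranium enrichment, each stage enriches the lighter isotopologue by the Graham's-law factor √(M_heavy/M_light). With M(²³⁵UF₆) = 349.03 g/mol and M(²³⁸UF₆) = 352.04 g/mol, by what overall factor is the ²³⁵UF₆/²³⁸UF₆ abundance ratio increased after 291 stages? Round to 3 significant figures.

3.49

Overall factor = α^291 with α = √(352.04/349.03), i.e. (352.04/349.03)^(291/2).
= 1.00862^(291/2) = 3.49.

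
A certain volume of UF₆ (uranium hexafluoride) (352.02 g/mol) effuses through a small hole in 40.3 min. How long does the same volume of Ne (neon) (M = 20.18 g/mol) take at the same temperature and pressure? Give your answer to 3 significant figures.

9.65 min

From Graham's law, t_Ne/t_UF₆ = √(M_Ne/M_UF₆) = √(20.18/352.02) = √0.05733 = 0.2394.
So the time for Ne is 40.3 × 0.2394 = 9.65 min.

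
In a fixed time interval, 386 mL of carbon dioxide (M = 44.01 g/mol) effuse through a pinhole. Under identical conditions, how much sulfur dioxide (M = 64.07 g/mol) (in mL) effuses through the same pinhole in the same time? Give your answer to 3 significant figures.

320 mL

Graham's law gives rate_SO₂/rate_CO₂ = √(M_CO₂/M_SO₂) = √(44.01/64.07) = √0.6869 = 0.8288.
So the volume for SO₂ is 386 × 0.8288 = 320 mL.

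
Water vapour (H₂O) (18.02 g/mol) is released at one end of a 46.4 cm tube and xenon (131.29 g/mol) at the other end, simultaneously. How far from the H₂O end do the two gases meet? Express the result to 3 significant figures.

33.9 cm

Distances travelled in equal time are proportional to diffusion rates, so d_H₂O/d_Xe = √(M_Xe/M_H₂O) = √(131.29/18.02) = 2.699.
With d_H₂O + d_Xe = 46.4 cm, d_Xe = 46.4/(1 + 2.699) = 12.54 cm.
d_H₂O = 46.4 − 12.54 = 33.9 cm.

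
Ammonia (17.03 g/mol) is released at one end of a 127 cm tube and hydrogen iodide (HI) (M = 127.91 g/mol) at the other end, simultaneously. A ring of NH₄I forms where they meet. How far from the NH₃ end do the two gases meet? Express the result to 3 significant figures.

93.0 cm

Graham's law gives d_NH₃/d_HI = rate_NH₃/rate_HI = √(M_HI/M_NH₃) = √(127.91/17.03) = 2.741.
With d_NH₃ + d_HI = 127 cm, d_HI = 127/(1 + 2.741) = 33.95 cm.
d_NH₃ = 127 − 33.95 = 93.0 cm.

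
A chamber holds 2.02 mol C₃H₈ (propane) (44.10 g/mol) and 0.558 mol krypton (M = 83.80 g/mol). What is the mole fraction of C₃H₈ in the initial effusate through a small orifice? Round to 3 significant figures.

Rate_i ∝ x_i/√M_i (Graham's law weighted by mole fraction), so the effusate composition follows n_i/√M_i.
Mole fraction of C₃H₈ in the effusate = (n_C₃H₈/√M_C₃H₈) / (n_C₃H₈/√M_C₃H₈ + n_Kr/√M_Kr)
= (2.02/√44.10) / (2.02/√44.10 + 0.558/√83.80) = 0.3042/(0.3042 + 0.06096) = 0.833.

0.833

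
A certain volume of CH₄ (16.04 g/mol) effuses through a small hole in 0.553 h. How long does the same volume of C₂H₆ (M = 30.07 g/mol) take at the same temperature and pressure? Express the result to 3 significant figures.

From Graham's law, t_C₂H₆/t_CH₄ = √(M_C₂H₆/M_CH₄) = √(30.07/16.04) = √1.875 = 1.369.
So the time for C₂H₆ is 0.553 × 1.369 = 0.757 h.

0.757 h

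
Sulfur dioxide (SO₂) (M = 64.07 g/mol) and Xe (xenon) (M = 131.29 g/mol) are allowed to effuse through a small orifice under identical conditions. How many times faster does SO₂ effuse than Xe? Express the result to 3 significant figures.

1.43

Since effusion rate ∝ 1/√M, rate_SO₂/rate_Xe = √(M_Xe/M_SO₂) = √(131.29/64.07) = √2.049 = 1.43.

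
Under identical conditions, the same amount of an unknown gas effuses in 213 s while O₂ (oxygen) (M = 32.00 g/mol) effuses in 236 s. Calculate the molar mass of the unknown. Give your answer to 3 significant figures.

Since effusion rate ∝ 1/√M, t_X/t_O₂ = √(M_X/M_O₂).
213/236 = 0.9025 = √(M_X/32.00)
M_X = 32.00 × 0.9025² = 32.00 × 0.8146 = 26.1 g/mol

26.1 g/mol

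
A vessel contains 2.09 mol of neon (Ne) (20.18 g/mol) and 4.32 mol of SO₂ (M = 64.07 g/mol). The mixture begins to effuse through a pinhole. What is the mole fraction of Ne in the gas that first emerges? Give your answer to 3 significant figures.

0.463

Each component's effusion rate ∝ (its partial pressure)·(1/√M) ∝ n_i/√M_i.
x_Ne(eff) = (n_Ne/√M_Ne) / (n_Ne/√M_Ne + n_SO₂/√M_SO₂)
= (2.09/√20.18) / (2.09/√20.18 + 4.32/√64.07) = 0.4652/(0.4652 + 0.5397) = 0.463.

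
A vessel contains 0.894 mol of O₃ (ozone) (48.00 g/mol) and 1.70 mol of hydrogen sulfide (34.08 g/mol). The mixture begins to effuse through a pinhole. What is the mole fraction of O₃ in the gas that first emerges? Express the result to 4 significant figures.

Rate_i ∝ x_i/√M_i (Graham's law weighted by mole fraction), so the effusate composition follows n_i/√M_i.
Mole fraction of O₃ in the effusate = (n_O₃/√M_O₃) / (n_O₃/√M_O₃ + n_H₂S/√M_H₂S)
= (0.894/√48.00) / (0.894/√48.00 + 1.70/√34.08) = 0.1290/(0.1290 + 0.2912) = 0.3071.

0.3071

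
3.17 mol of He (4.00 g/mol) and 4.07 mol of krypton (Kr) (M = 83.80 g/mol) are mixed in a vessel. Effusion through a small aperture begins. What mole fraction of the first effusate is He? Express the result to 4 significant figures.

Rate_i ∝ x_i/√M_i (Graham's law weighted by mole fraction), so the effusate composition follows n_i/√M_i.
So x_He in the escaping gas = (n_He/√M_He) / Σ(n_i/√M_i)
= (3.17/√4.00) / (3.17/√4.00 + 4.07/√83.80) = 1.585/(1.585 + 0.4446) = 0.7809.

0.7809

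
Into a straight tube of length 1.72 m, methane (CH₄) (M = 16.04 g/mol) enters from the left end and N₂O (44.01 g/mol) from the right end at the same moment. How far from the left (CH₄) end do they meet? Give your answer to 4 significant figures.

Graham's law gives d_CH₄/d_N₂O = rate_CH₄/rate_N₂O = √(M_N₂O/M_CH₄) = √(44.01/16.04) = 1.656.
With d_CH₄ + d_N₂O = 1.72 m, d_N₂O = 1.72/(1 + 1.656) = 0.6475 m.
d_CH₄ = 1.72 − 0.6475 = 1.073 m.

1.073 m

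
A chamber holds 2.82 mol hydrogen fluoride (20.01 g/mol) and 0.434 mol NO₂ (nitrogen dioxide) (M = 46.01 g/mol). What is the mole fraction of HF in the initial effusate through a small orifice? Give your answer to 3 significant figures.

Each component's effusion rate ∝ (its partial pressure)·(1/√M) ∝ n_i/√M_i.
Mole fraction of HF in the effusate = (n_HF/√M_HF) / (n_HF/√M_HF + n_NO₂/√M_NO₂)
= (2.82/√20.01) / (2.82/√20.01 + 0.434/√46.01) = 0.6304/(0.6304 + 0.06398) = 0.908.

0.908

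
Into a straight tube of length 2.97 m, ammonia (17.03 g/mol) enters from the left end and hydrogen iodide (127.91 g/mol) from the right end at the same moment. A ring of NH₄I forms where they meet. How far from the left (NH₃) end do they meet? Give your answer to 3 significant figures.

The fronts meet when d_NH₃ + d_HI = L with d_NH₃/d_HI = √(M_HI/M_NH₃) (Graham's law). Here √(M_HI/M_NH₃) = √(127.91/17.03) = 2.741.
With d_NH₃ + d_HI = 2.97 m, d_HI = 2.97/(1 + 2.741) = 0.7940 m.
d_NH₃ = 2.97 − 0.7940 = 2.18 m.

2.18 m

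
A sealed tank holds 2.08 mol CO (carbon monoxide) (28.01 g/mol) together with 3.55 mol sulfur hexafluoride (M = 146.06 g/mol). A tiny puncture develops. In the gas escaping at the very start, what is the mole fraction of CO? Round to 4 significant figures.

0.5723

Each component's effusion rate ∝ (its partial pressure)·(1/√M) ∝ n_i/√M_i.
So x_CO in the escaping gas = (n_CO/√M_CO) / Σ(n_i/√M_i)
= (2.08/√28.01) / (2.08/√28.01 + 3.55/√146.06) = 0.3930/(0.3930 + 0.2937) = 0.5723.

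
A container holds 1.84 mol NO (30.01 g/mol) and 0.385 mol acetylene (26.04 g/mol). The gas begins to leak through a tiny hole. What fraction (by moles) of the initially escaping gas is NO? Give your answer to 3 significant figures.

Rate_i ∝ x_i/√M_i (Graham's law weighted by mole fraction), so the effusate composition follows n_i/√M_i.
x_NO(eff) = (n_NO/√M_NO) / (n_NO/√M_NO + n_C₂H₂/√M_C₂H₂)
= (1.84/√30.01) / (1.84/√30.01 + 0.385/√26.04) = 0.3359/(0.3359 + 0.07545) = 0.817.

0.817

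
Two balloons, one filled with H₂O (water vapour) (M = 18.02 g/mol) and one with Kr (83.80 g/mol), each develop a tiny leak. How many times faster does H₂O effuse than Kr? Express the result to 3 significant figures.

2.16

Since effusion rate ∝ 1/√M, rate_H₂O/rate_Kr = √(M_Kr/M_H₂O) = √(83.80/18.02) = √4.650 = 2.16.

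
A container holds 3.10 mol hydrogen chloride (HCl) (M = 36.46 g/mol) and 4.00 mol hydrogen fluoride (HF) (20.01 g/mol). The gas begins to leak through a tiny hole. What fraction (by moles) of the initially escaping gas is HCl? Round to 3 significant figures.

Each component's effusion rate ∝ (its partial pressure)·(1/√M) ∝ n_i/√M_i.
So x_HCl in the escaping gas = (n_HCl/√M_HCl) / Σ(n_i/√M_i)
= (3.10/√36.46) / (3.10/√36.46 + 4.00/√20.01) = 0.5134/(0.5134 + 0.8942) = 0.365.

0.365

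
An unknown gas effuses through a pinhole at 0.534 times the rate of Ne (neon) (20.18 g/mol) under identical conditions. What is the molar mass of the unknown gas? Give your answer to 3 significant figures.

70.8 g/mol

Using Graham's law: rate_X/rate_Ne = √(M_Ne/M_X).
0.534 = √(20.18/M_X)
M_X = 20.18 / 0.534² = 20.18 / 0.2852 = 70.8 g/mol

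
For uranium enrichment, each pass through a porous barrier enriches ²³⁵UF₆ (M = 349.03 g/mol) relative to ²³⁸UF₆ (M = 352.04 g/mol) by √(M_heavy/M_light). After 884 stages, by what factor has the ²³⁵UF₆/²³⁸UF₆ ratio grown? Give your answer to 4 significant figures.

The single-stage factor is √(M_heavy/M_light), so 884 stages give [√(352.04/349.03)]^884 = (352.04/349.03)^(884/2).
= 1.00862^442 = 44.50.

44.50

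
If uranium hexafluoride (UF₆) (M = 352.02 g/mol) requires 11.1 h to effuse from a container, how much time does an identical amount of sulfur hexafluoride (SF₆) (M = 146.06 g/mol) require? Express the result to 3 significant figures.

7.15 h

Graham's law gives t_SF₆/t_UF₆ = √(M_SF₆/M_UF₆) = √(146.06/352.02) = √0.4149 = 0.6441.
So the time for SF₆ is 11.1 × 0.6441 = 7.15 h.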